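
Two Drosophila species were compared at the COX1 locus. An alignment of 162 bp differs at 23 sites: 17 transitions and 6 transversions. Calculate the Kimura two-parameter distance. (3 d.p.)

0.161

P = 17/162 ≈ 0.104938 and Q = 6/162 ≈ 0.037037.
Under the Kimura two-parameter model, d = −½ ln(1 − 2P − Q) − ¼ ln(1 − 2Q).
1 − 2P − Q = 0.753087, giving −½ ln(0.753087) = 0.141787.
1 − 2Q = 0.925926, giving −¼ ln(0.925926) = 0.019240.
d = 0.141787 + 0.019240 = 0.161027.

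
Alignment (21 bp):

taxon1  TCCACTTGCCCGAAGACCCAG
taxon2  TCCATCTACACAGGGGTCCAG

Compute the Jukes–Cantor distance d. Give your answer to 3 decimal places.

0.635

The sequences differ at 9 of 21 sites (5, 6, 8, 10, 12, 13, 14, 16, 17), so p = 9/21 ≈ 0.428571.
d = −(3/4) ln(1 − 4p/3) = −0.75 ln(1 − 0.571428) = −0.75 ln(0.428572)
  = −0.75 × (-0.847297) = 0.635473 substitutions/site.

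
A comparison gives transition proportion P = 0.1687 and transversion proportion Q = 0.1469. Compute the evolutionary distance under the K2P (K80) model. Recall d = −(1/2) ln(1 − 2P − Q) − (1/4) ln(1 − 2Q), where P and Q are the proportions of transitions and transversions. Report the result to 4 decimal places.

Under the Kimura two-parameter model, d = −½ ln(1 − 2P − Q) − ¼ ln(1 − 2Q).
1 − 2P − Q = 0.5157, giving −½ ln(0.5157) = 0.331115.
1 − 2Q = 0.7062, giving −¼ ln(0.7062) = 0.086964.
d = 0.331115 + 0.086964 = 0.418079.

0.4181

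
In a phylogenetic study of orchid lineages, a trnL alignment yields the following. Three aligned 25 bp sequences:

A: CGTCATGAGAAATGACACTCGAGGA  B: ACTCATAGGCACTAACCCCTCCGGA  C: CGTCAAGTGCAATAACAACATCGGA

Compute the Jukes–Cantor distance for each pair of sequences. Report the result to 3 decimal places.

d(A,B) = 0.766, d(A,C) = 0.490, d(B,C) = 0.572

A–B: 12/25 sites differ → p = 0.48, d = −0.75 ln(1 − 0.64) = 0.766238 ≈ 0.766.
A–C: 9/25 sites differ → p = 0.36, d = −0.75 ln(1 − 0.48) = 0.490445 ≈ 0.490.
B–C: 10/25 sites differ → p = 0.4, d = −0.75 ln(1 − 0.533333) = 0.571605 ≈ 0.572.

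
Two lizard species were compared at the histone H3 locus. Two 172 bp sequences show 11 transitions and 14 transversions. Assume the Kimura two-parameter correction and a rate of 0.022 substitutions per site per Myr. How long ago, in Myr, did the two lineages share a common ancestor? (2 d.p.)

3.68

P = 11/172 ≈ 0.063953 and Q = 14/172 ≈ 0.081395.
Under the Kimura two-parameter model, d = −½ ln(1 − 2P − Q) − ¼ ln(1 − 2Q).
1 − 2P − Q = 0.790699, giving −½ ln(0.790699) = 0.117419.
1 − 2Q = 0.83721, giving −¼ ln(0.83721) = 0.044420.
d = 0.117419 + 0.044420 = 0.161839.
Under a molecular clock d = 2μt, so t = d/(2μ) = 0.161839 / (2 × 0.022) = 3.68 Myr.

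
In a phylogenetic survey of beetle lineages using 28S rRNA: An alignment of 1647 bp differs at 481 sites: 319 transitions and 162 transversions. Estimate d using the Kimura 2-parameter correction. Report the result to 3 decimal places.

P = 319/1647 ≈ 0.193685 and Q = 162/1647 ≈ 0.098361.
Under the Kimura two-parameter model, d = −½ ln(1 − 2P − Q) − ¼ ln(1 − 2Q).
1 − 2P − Q = 0.514269, giving −½ ln(0.514269) = 0.332504.
1 − 2Q = 0.803278, giving −¼ ln(0.803278) = 0.054764.
d = 0.332504 + 0.054764 = 0.387268.

0.387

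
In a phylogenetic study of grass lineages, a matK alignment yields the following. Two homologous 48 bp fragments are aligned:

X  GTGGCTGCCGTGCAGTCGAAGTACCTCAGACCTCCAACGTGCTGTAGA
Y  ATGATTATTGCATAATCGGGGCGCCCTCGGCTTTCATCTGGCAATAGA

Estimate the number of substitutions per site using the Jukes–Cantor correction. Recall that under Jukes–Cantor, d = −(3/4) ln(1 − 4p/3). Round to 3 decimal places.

0.889

The sequences differ at 25 of 48 sites, so p = 25/48 ≈ 0.520833.
d = −(3/4) ln(1 − 4p/3) = −0.75 ln(1 − 0.694444) = −0.75 ln(0.305556)
  = −0.75 × (-1.185622) = 0.889217 substitutions/site.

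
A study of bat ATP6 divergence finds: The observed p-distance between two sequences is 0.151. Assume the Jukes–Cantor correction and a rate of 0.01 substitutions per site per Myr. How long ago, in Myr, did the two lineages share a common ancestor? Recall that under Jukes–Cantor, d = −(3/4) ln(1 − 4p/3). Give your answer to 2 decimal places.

d = −(3/4) ln(1 − 4p/3) = −0.75 ln(1 − 0.201333) = −0.75 ln(0.798667)
  = −0.75 × (-0.224811) = 0.168608 substitutions/site.
Under a molecular clock d = 2μt, so t = d/(2μ) = 0.168608 / (2 × 0.01) = 8.43 Myr.

8.43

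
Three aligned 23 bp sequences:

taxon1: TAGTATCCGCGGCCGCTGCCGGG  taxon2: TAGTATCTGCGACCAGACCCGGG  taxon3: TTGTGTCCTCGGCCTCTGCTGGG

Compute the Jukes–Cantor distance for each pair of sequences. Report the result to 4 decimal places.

d(taxon1,taxon2) = 0.3206, d(taxon1,taxon3) = 0.2567, d(taxon2,taxon3) = 0.6501

taxon1–taxon2: 6/23 sites differ → p ≈ 0.26087, d = −0.75 ln(1 − 0.347827) = 0.320584 ≈ 0.3206.
taxon1–taxon3: 5/23 sites differ → p ≈ 0.217391, d = −0.75 ln(1 − 0.289855) = 0.256715 ≈ 0.2567.
taxon2–taxon3: 10/23 sites differ → p ≈ 0.434783, d = −0.75 ln(1 − 0.579711) = 0.650110 ≈ 0.6501.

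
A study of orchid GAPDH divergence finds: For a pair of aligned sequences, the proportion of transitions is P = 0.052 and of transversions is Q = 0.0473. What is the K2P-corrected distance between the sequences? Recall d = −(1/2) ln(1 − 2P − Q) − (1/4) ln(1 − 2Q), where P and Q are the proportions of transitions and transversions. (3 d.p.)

Under the Kimura two-parameter model, d = −½ ln(1 − 2P − Q) − ¼ ln(1 − 2Q).
1 − 2P − Q = 0.8487, giving −½ ln(0.8487) = 0.082025.
1 − 2Q = 0.9054, giving −¼ ln(0.9054) = 0.024845.
d = 0.082025 + 0.024845 = 0.106870.

0.107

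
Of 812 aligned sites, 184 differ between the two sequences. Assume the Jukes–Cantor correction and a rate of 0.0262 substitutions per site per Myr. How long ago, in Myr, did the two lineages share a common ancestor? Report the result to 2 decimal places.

5.15

p = 184/812 ≈ 0.226601.
d = −(3/4) ln(1 − 4p/3) = −0.75 ln(1 − 0.302135) = −0.75 ln(0.697865)
  = −0.75 × (-0.359730) = 0.269798 substitutions/site.
Under a molecular clock d = 2μt, so t = d/(2μ) = 0.269798 / (2 × 0.0262) = 5.15 Myr.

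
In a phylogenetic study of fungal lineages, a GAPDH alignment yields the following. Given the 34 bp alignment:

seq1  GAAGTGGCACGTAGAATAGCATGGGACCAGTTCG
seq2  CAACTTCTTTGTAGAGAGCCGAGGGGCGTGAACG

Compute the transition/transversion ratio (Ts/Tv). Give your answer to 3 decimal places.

0.500

Transitions are A↔G and C↔T; transversions are all other mismatches.
Transitions: 6. Transversions: 12.
R = 6/12 = 0.500.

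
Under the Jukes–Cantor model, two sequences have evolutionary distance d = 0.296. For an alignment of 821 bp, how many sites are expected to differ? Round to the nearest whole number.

201

Invert JC69: p = (3/4)(1 − e^(−4d/3)) = 0.75 × (1 − e^(-0.394667)) = 0.75 × (1 − 0.673904) = 0.244572.
Expected differing sites = pL ≈ 0.244572 × 821 = 200.793612 ≈ 201.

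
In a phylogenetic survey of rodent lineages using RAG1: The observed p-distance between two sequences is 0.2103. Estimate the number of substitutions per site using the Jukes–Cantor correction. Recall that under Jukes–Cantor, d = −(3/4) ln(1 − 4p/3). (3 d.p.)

0.247

d = −(3/4) ln(1 − 4p/3) = −0.75 ln(1 − 0.2804) = −0.75 ln(0.7196)
  = −0.75 × (-0.329060) = 0.246795 substitutions/site.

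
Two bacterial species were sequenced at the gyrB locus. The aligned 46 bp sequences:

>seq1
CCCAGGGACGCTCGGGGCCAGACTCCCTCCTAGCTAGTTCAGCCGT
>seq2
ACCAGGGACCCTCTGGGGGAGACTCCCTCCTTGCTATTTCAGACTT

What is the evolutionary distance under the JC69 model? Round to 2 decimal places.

0.23

The sequences differ at 9 of 46 sites (1, 10, 14, 18, 19, 32, 37, 43, 45), so p = 9/46 ≈ 0.195652.
d = −(3/4) ln(1 − 4p/3) = −0.75 ln(1 − 0.260869) = −0.75 ln(0.739131)
  = −0.75 × (-0.302280) = 0.226710 substitutions/site.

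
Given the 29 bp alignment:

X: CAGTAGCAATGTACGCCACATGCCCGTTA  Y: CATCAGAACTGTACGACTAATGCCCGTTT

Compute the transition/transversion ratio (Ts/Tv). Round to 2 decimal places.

0.14

Transitions are A↔G and C↔T; transversions are all other mismatches.
Transitions: 1. Transversions: 7.
R = 1/7 = 0.142857… ≈ 0.14 (to 2 d.p.).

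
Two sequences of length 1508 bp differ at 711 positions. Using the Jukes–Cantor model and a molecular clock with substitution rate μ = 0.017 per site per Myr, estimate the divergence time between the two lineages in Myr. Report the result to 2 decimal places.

21.85

p = 711/1508 ≈ 0.471485.
d = −(3/4) ln(1 − 4p/3) = −0.75 ln(1 − 0.628647) = −0.75 ln(0.371353)
  = −0.75 × (-0.990602) = 0.742952 substitutions/site.
Under a molecular clock d = 2μt, so t = d/(2μ) = 0.742952 / (2 × 0.017) = 21.85 Myr.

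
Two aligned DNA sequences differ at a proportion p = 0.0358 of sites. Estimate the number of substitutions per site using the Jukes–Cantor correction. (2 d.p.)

0.04

d = −(3/4) ln(1 − 4p/3) = −0.75 ln(1 − 0.047733) = −0.75 ln(0.952267)
  = −0.75 × (-0.048910) = 0.036683 substitutions/site.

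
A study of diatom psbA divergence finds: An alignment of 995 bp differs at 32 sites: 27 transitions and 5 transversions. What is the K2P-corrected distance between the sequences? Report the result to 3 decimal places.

0.033

P = 27/995 ≈ 0.027136 and Q = 5/995 ≈ 0.005025.
Under the Kimura two-parameter model, d = −½ ln(1 − 2P − Q) − ¼ ln(1 − 2Q).
1 − 2P − Q = 0.940703, giving −½ ln(0.940703) = 0.030564.
1 − 2Q = 0.98995, giving −¼ ln(0.98995) = 0.002525.
d = 0.030564 + 0.002525 = 0.033089.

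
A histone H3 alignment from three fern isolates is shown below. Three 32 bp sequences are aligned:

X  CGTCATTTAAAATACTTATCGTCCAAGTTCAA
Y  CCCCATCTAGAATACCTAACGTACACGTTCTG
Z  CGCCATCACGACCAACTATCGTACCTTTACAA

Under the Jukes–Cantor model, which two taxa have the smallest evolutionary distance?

X–Y: 10/32 differ, p = 0.313, d = 0.404.
X–Z: 14/32 differ, p = 0.438, d = 0.657.
Y–Z: 13/32 differ, p = 0.406, d = 0.585.
The smallest distance is between X and Y.

X and Y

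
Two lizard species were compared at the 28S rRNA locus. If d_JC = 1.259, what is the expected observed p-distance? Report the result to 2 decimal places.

0.61

p = (3/4)(1 − e^(−4d/3)) = 0.75 × (1 − e^(-1.678667)) = 0.75 × (1 − 0.186623) = 0.610033.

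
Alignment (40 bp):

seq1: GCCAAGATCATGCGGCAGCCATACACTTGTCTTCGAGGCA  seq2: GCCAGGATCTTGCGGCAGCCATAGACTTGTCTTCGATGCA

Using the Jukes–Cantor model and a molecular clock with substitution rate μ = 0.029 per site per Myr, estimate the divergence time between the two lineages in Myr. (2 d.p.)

The sequences differ at 4 of 40 sites (5, 10, 24, 37), so p = 4/40 = 0.1.
d = −(3/4) ln(1 − 4p/3) = −0.75 ln(1 − 0.133333) = −0.75 ln(0.866667)
  = −0.75 × (-0.143100) = 0.107325 substitutions/site.
Under a molecular clock d = 2μt, so t = d/(2μ) = 0.107325 / (2 × 0.029) = 1.85 Myr.

1.85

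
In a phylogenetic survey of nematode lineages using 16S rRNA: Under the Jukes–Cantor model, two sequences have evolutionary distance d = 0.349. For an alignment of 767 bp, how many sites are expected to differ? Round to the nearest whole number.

Invert JC69: p = (3/4)(1 − e^(−4d/3)) = 0.75 × (1 − e^(-0.465333)) = 0.75 × (1 − 0.627926) = 0.279056.
Expected differing sites = pL ≈ 0.279056 × 767 = 214.035952 ≈ 214.

214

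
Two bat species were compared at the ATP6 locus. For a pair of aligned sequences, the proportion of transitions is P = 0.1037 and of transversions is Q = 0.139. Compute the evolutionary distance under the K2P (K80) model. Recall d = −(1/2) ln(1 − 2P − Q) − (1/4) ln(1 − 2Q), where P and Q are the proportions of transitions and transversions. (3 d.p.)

Under the Kimura two-parameter model, d = −½ ln(1 − 2P − Q) − ¼ ln(1 − 2Q).
1 − 2P − Q = 0.6536, giving −½ ln(0.6536) = 0.212630.
1 − 2Q = 0.722, giving −¼ ln(0.722) = 0.081433.
d = 0.212630 + 0.081433 = 0.294063.

0.294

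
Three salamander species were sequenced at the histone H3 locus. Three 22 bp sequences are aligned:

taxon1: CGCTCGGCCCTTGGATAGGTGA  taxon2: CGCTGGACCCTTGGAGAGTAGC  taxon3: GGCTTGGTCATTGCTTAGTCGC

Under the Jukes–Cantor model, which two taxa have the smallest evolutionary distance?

taxon1 and taxon2

taxon1–taxon2: 6/22 differ, p = 0.273, d = 0.339.
taxon1–taxon3: 9/22 differ, p = 0.409, d = 0.591.
taxon2–taxon3: 9/22 differ, p = 0.409, d = 0.591.
The smallest distance is between taxon1 and taxon2.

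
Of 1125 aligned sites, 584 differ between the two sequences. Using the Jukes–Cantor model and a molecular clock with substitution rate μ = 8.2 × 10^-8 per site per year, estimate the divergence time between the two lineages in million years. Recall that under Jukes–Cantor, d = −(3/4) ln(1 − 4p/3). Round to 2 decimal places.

5.39

p = 584/1125 ≈ 0.519111.
d = −(3/4) ln(1 − 4p/3) = −0.75 ln(1 − 0.692148) = −0.75 ln(0.307852)
  = −0.75 × (-1.178136) = 0.883602 substitutions/site.
Under a molecular clock d = 2μt, so t = d/(2μ) = 0.883602 / (2 × 8.2 × 10^-8) = 5.39 million years.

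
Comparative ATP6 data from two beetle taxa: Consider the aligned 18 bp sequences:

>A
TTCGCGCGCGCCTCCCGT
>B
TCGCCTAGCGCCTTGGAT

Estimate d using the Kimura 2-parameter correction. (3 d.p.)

0.824

Of 18 sites, 3 differences are transitions and 6 are transversions, so P = 3/18 ≈ 0.166667 and Q = 6/18 ≈ 0.333333.
Under the Kimura two-parameter model, d = −½ ln(1 − 2P − Q) − ¼ ln(1 − 2Q).
1 − 2P − Q = 0.333333, giving −½ ln(0.333333) = 0.549307.
1 − 2Q = 0.333334, giving −¼ ln(0.333334) = 0.274653.
d = 0.549307 + 0.274653 = 0.823960.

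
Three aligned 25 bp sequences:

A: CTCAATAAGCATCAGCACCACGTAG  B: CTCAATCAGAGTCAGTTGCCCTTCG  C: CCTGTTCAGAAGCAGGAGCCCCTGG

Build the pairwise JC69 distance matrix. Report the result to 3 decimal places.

A–B: 9/25 sites differ → p = 0.36, d = −0.75 ln(1 − 0.48) = 0.490445 ≈ 0.490.
A–C: 12/25 sites differ → p = 0.48, d = −0.75 ln(1 − 0.64) = 0.766238 ≈ 0.766.
B–C: 10/25 sites differ → p = 0.4, d = −0.75 ln(1 − 0.533333) = 0.571605 ≈ 0.572.

d(A,B) = 0.490, d(A,C) = 0.766, d(B,C) = 0.572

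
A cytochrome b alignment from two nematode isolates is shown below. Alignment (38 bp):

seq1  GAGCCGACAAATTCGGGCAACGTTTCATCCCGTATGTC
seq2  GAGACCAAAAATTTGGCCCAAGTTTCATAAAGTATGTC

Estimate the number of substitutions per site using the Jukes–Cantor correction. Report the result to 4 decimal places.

The sequences differ at 10 of 38 sites (4, 6, 8, 14, 17, 19, 21, 29, 30, 31), so p = 10/38 ≈ 0.263158.
d = −(3/4) ln(1 − 4p/3) = −0.75 ln(1 − 0.350877) = −0.75 ln(0.649123)
  = −0.75 × (-0.432133) = 0.324100 substitutions/site.

0.3241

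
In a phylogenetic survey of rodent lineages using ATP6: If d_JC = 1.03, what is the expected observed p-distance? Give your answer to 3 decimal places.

0.560

p = (3/4)(1 − e^(−4d/3)) = 0.75 × (1 − e^(-1.373333)) = 0.75 × (1 − 0.253261) = 0.560054.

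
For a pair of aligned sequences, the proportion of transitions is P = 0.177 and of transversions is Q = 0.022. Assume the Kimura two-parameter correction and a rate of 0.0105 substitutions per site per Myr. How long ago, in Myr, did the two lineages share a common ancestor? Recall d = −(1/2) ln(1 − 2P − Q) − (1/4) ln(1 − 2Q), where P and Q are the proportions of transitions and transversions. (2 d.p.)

11.76

Under the Kimura two-parameter model, d = −½ ln(1 − 2P − Q) − ¼ ln(1 − 2Q).
1 − 2P − Q = 0.624, giving −½ ln(0.624) = 0.235802.
1 − 2Q = 0.956, giving −¼ ln(0.956) = 0.011249.
d = 0.235802 + 0.011249 = 0.247051.
Under a molecular clock d = 2μt, so t = d/(2μ) = 0.247051 / (2 × 0.0105) = 11.76 Myr.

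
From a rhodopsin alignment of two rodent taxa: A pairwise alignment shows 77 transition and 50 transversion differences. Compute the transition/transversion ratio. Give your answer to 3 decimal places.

1.540

R = 77/50 = 1.540.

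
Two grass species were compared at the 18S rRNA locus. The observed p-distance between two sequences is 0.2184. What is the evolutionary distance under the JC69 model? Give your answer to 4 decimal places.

d = −(3/4) ln(1 − 4p/3) = −0.75 ln(1 − 0.2912) = −0.75 ln(0.7088)
  = −0.75 × (-0.344182) = 0.258137 substitutions/site.

0.2581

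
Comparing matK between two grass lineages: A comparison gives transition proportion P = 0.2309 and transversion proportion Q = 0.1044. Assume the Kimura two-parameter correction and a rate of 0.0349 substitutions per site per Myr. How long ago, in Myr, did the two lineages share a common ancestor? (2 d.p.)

6.82

Under the Kimura two-parameter model, d = −½ ln(1 − 2P − Q) − ¼ ln(1 − 2Q).
1 − 2P − Q = 0.4338, giving −½ ln(0.4338) = 0.417586.
1 − 2Q = 0.7912, giving −¼ ln(0.7912) = 0.058551.
d = 0.417586 + 0.058551 = 0.476137.
Under a molecular clock d = 2μt, so t = d/(2μ) = 0.476137 / (2 × 0.0349) = 6.82 Myr.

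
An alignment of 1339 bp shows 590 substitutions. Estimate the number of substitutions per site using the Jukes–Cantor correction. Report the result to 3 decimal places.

p = 590/1339 ≈ 0.440627.
d = −(3/4) ln(1 − 4p/3) = −0.75 ln(1 − 0.587503) = −0.75 ln(0.412497)
  = −0.75 × (-0.885526) = 0.664145 substitutions/site.

0.664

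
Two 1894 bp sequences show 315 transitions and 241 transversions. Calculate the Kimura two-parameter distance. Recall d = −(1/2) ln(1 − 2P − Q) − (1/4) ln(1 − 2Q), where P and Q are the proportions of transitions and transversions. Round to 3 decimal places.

P = 315/1894 ≈ 0.166315 and Q = 241/1894 ≈ 0.127244.
Under the Kimura two-parameter model, d = −½ ln(1 − 2P − Q) − ¼ ln(1 − 2Q).
1 − 2P − Q = 0.540126, giving −½ ln(0.540126) = 0.307976.
1 − 2Q = 0.745512, giving −¼ ln(0.745512) = 0.073421.
d = 0.307976 + 0.073421 = 0.381397.

0.381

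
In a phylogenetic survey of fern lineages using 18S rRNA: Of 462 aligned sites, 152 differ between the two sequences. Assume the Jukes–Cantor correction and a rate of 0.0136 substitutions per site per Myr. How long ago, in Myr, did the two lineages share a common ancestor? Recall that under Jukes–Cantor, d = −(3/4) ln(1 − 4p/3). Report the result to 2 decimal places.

p = 152/462 ≈ 0.329004.
d = −(3/4) ln(1 − 4p/3) = −0.75 ln(1 − 0.438672) = −0.75 ln(0.561328)
  = −0.75 × (-0.577450) = 0.433088 substitutions/site.
Under a molecular clock d = 2μt, so t = d/(2μ) = 0.433088 / (2 × 0.0136) = 15.92 Myr.

15.92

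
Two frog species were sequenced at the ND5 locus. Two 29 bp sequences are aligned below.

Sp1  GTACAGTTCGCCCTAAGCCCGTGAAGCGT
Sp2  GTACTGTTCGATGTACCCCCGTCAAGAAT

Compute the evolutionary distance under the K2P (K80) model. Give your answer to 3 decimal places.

Of 29 sites, 2 differences are transitions and 7 are transversions, so P = 2/29 ≈ 0.068966 and Q = 7/29 ≈ 0.241379.
Under the Kimura two-parameter model, d = −½ ln(1 − 2P − Q) − ¼ ln(1 − 2Q).
1 − 2P − Q = 0.620689, giving −½ ln(0.620689) = 0.238463.
1 − 2Q = 0.517242, giving −¼ ln(0.517242) = 0.164811.
d = 0.238463 + 0.164811 = 0.403274.

0.403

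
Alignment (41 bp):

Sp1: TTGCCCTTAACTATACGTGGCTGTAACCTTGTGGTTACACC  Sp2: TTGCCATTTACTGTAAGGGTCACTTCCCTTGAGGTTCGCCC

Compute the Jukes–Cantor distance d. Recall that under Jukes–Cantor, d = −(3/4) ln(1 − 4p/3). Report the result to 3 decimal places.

The sequences differ at 14 of 41 sites, so p = 14/41 ≈ 0.341463.
d = −(3/4) ln(1 − 4p/3) = −0.75 ln(1 − 0.455284) = −0.75 ln(0.544716)
  = −0.75 × (-0.607491) = 0.455618 substitutions/site.

0.456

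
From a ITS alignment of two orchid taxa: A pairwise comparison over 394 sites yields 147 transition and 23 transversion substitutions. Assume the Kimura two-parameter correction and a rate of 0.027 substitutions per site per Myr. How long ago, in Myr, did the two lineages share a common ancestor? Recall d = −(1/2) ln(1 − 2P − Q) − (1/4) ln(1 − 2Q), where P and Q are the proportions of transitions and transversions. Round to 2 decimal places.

15.69

P = 147/394 ≈ 0.373096 and Q = 23/394 ≈ 0.058376.
Under the Kimura two-parameter model, d = −½ ln(1 − 2P − Q) − ¼ ln(1 − 2Q).
1 − 2P − Q = 0.195432, giving −½ ln(0.195432) = 0.816271.
1 − 2Q = 0.883248, giving −¼ ln(0.883248) = 0.031037.
d = 0.816271 + 0.031037 = 0.847308.
Under a molecular clock d = 2μt, so t = d/(2μ) = 0.847308 / (2 × 0.027) = 15.69 Myr.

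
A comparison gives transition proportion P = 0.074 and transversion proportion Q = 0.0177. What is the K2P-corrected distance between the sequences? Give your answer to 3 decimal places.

Under the Kimura two-parameter model, d = −½ ln(1 − 2P − Q) − ¼ ln(1 − 2Q).
1 − 2P − Q = 0.8343, giving −½ ln(0.8343) = 0.090581.
1 − 2Q = 0.9646, giving −¼ ln(0.9646) = 0.009010.
d = 0.090581 + 0.009010 = 0.099591.

0.100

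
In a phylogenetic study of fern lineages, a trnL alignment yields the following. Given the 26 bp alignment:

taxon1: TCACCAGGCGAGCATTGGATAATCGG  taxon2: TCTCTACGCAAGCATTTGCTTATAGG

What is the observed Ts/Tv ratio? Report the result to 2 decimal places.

Transitions are A↔G and C↔T; transversions are all other mismatches.
Transitions: 2. Transversions: 6.
R = 2/6 = 0.333333… ≈ 0.33 (to 2 d.p.).

0.33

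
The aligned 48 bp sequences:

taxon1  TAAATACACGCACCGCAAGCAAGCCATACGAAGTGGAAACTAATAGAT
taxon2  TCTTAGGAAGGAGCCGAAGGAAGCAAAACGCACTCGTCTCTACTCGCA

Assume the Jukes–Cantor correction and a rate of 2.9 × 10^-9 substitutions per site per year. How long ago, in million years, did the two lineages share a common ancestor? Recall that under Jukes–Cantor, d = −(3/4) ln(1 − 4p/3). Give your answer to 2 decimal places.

The sequences differ at 24 of 48 sites, so p = 24/48 = 0.5.
d = −(3/4) ln(1 − 4p/3) = −0.75 ln(1 − 0.666667) = −0.75 ln(0.333333)
  = −0.75 × (-1.098613) = 0.823960 substitutions/site.
Under a molecular clock d = 2μt, so t = d/(2μ) = 0.823960 / (2 × 2.9 × 10^-9) = 142.06 million years.

142.06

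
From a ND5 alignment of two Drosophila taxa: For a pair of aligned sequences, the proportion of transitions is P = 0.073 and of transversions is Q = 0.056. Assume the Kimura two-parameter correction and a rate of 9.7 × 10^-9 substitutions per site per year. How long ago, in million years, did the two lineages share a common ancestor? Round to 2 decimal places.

7.35

Under the Kimura two-parameter model, d = −½ ln(1 − 2P − Q) − ¼ ln(1 − 2Q).
1 − 2P − Q = 0.798, giving −½ ln(0.798) = 0.112823.
1 − 2Q = 0.888, giving −¼ ln(0.888) = 0.029696.
d = 0.112823 + 0.029696 = 0.142519.
Under a molecular clock d = 2μt, so t = d/(2μ) = 0.142519 / (2 × 9.7 × 10^-9) = 7.35 million years.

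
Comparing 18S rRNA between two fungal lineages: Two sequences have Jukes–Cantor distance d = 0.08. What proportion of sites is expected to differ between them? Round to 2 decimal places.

0.08

p = (3/4)(1 − e^(−4d/3)) = 0.75 × (1 − e^(-0.106667)) = 0.75 × (1 − 0.898825) = 0.075881.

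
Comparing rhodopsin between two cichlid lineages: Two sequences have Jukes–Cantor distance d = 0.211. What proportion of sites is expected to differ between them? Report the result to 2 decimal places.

p = (3/4)(1 − e^(−4d/3)) = 0.75 × (1 − e^(-0.281333)) = 0.75 × (1 − 0.754777) = 0.183917.

0.18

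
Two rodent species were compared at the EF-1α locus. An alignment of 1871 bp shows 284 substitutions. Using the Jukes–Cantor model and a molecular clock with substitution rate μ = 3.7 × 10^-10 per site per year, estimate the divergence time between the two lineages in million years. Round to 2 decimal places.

229.19

p = 284/1871 ≈ 0.15179.
d = −(3/4) ln(1 − 4p/3) = −0.75 ln(1 − 0.202387) = −0.75 ln(0.797613)
  = −0.75 × (-0.226132) = 0.169599 substitutions/site.
Under a molecular clock d = 2μt, so t = d/(2μ) = 0.169599 / (2 × 3.7 × 10^-10) = 229.19 million years.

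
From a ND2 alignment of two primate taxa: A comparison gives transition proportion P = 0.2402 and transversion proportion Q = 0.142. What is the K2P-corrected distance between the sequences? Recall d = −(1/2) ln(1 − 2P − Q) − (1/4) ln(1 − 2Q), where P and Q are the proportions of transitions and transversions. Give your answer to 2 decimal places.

0.57

Under the Kimura two-parameter model, d = −½ ln(1 − 2P − Q) − ¼ ln(1 − 2Q).
1 − 2P − Q = 0.3776, giving −½ ln(0.3776) = 0.486960.
1 − 2Q = 0.716, giving −¼ ln(0.716) = 0.083519.
d = 0.486960 + 0.083519 = 0.570479.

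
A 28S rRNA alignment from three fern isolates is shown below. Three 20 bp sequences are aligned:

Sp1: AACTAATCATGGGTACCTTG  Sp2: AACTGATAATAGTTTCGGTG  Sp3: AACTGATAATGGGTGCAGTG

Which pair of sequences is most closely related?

Sp2 and Sp3

Sp1–Sp2: 7/20 differ, p = 0.350, d = 0.471.
Sp1–Sp3: 5/20 differ, p = 0.250, d = 0.304.
Sp2–Sp3: 4/20 differ, p = 0.200, d = 0.233.
The smallest distance is between Sp2 and Sp3.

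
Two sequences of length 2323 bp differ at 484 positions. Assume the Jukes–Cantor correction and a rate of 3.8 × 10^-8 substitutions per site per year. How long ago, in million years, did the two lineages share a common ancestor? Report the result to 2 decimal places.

3.21

p = 484/2323 ≈ 0.208351.
d = −(3/4) ln(1 − 4p/3) = −0.75 ln(1 − 0.277801) = −0.75 ln(0.722199)
  = −0.75 × (-0.325455) = 0.244091 substitutions/site.
Under a molecular clock d = 2μt, so t = d/(2μ) = 0.244091 / (2 × 3.8 × 10^-8) = 3.21 million years.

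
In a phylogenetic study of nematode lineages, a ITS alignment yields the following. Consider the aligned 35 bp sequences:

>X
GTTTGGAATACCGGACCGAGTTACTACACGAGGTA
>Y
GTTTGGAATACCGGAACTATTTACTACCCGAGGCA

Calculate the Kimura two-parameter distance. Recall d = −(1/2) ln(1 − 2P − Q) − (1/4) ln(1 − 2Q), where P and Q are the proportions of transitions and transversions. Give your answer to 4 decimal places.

0.1589

Of 35 sites, 1 differences are transitions and 4 are transversions, so P = 1/35 ≈ 0.028571 and Q = 4/35 ≈ 0.114286.
Under the Kimura two-parameter model, d = −½ ln(1 − 2P − Q) − ¼ ln(1 − 2Q).
1 − 2P − Q = 0.828572, giving −½ ln(0.828572) = 0.094026.
1 − 2Q = 0.771428, giving −¼ ln(0.771428) = 0.064878.
d = 0.094026 + 0.064878 = 0.158904.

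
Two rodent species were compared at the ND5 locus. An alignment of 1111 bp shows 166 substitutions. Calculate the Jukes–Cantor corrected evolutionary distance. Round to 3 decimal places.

0.167

p = 166/1111 ≈ 0.149415.
d = −(3/4) ln(1 − 4p/3) = −0.75 ln(1 − 0.19922) = −0.75 ln(0.80078)
  = −0.75 × (-0.222169) = 0.166627 substitutions/site.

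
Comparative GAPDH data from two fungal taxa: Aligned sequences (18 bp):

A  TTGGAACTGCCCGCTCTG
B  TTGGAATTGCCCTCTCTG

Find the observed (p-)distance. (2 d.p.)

0.11

The sequences differ at 2 of 18 positions (sites 7, 13).
p = 2/18 = 0.111111… ≈ 0.11 (to 2 d.p.).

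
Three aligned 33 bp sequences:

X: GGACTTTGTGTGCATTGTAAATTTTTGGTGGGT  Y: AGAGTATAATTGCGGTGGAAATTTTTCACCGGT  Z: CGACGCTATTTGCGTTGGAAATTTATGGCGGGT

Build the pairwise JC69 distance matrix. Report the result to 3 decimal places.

d(X,Y) = 0.559, d(X,Z) = 0.339, d(Y,Z) = 0.388

X–Y: 13/33 sites differ → p ≈ 0.393939, d = −0.75 ln(1 − 0.525252) = 0.558728 ≈ 0.559.
X–Z: 9/33 sites differ → p ≈ 0.272727, d = −0.75 ln(1 − 0.363636) = 0.338988 ≈ 0.339.
Y–Z: 10/33 sites differ → p ≈ 0.30303, d = −0.75 ln(1 − 0.40404) = 0.388186 ≈ 0.388.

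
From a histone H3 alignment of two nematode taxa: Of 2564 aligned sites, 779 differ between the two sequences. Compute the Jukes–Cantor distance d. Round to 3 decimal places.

p = 779/2564 ≈ 0.303822.
d = −(3/4) ln(1 − 4p/3) = −0.75 ln(1 − 0.405096) = −0.75 ln(0.594904)
  = −0.75 × (-0.519355) = 0.389516 substitutions/site.

0.390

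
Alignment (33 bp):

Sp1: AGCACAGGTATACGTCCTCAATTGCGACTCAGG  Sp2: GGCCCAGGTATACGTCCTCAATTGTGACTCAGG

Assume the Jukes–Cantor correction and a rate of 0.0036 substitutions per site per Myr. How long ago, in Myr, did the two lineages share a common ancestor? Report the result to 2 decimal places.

The sequences differ at 3 of 33 sites (1, 4, 25), so p = 3/33 ≈ 0.090909.
d = −(3/4) ln(1 − 4p/3) = −0.75 ln(1 − 0.121212) = −0.75 ln(0.878788)
  = −0.75 × (-0.129212) = 0.096909 substitutions/site.
Under a molecular clock d = 2μt, so t = d/(2μ) = 0.096909 / (2 × 0.0036) = 13.46 Myr.

13.46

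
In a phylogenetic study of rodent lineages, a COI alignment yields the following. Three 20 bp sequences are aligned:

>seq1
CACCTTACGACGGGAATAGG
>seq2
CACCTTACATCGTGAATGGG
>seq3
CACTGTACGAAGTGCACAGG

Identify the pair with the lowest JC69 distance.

seq1–seq2: 4/20 differ, p = 0.200, d = 0.233.
seq1–seq3: 6/20 differ, p = 0.300, d = 0.383.
seq2–seq3: 8/20 differ, p = 0.400, d = 0.572.
The smallest distance is between seq1 and seq2.

seq1 and seq2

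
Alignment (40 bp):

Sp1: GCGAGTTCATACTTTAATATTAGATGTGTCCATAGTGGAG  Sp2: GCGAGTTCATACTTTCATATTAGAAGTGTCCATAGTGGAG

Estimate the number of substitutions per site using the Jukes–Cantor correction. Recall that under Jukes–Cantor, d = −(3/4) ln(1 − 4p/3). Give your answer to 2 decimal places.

The sequences differ at 2 of 40 sites (16, 25), so p = 2/40 = 0.05.
d = −(3/4) ln(1 − 4p/3) = −0.75 ln(1 − 0.066667) = −0.75 ln(0.933333)
  = −0.75 × (-0.068993) = 0.051745 substitutions/site.

0.05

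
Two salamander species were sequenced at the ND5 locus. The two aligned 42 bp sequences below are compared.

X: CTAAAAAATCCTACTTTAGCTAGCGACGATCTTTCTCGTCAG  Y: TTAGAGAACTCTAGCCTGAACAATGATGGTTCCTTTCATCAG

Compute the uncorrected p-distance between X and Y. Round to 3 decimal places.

The sequences differ at 21 of 42 positions.
p = 21/42 = 0.500.

0.500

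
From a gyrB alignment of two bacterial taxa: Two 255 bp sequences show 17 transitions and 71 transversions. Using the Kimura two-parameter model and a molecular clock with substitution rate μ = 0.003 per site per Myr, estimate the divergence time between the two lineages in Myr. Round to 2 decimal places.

78.13

P = 17/255 ≈ 0.066667 and Q = 71/255 ≈ 0.278431.
Under the Kimura two-parameter model, d = −½ ln(1 − 2P − Q) − ¼ ln(1 − 2Q).
1 − 2P − Q = 0.588235, giving −½ ln(0.588235) = 0.265314.
1 − 2Q = 0.443138, giving −¼ ln(0.443138) = 0.203469.
d = 0.265314 + 0.203469 = 0.468783.
Under a molecular clock d = 2μt, so t = d/(2μ) = 0.468783 / (2 × 0.003) = 78.13 Myr.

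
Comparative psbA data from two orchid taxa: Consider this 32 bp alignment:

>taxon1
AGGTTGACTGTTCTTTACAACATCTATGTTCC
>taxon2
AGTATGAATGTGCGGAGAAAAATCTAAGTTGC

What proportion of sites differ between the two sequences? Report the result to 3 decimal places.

0.375

The sequences differ at 12 of 32 positions.
p = 12/32 = 0.375.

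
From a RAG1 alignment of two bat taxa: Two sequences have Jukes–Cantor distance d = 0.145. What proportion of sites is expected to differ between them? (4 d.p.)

p = (3/4)(1 − e^(−4d/3)) = 0.75 × (1 − e^(-0.193333)) = 0.75 × (1 − 0.824207) = 0.131845.

0.1318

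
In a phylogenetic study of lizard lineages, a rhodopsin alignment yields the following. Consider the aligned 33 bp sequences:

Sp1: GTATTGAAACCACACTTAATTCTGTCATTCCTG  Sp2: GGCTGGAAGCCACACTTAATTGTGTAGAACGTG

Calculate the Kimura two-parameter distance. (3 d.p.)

0.392

Of 33 sites, 2 differences are transitions and 8 are transversions, so P = 2/33 ≈ 0.060606 and Q = 8/33 ≈ 0.242424.
Under the Kimura two-parameter model, d = −½ ln(1 − 2P − Q) − ¼ ln(1 − 2Q).
1 − 2P − Q = 0.636364, giving −½ ln(0.636364) = 0.225992.
1 − 2Q = 0.515152, giving −¼ ln(0.515152) = 0.165823.
d = 0.225992 + 0.165823 = 0.391815.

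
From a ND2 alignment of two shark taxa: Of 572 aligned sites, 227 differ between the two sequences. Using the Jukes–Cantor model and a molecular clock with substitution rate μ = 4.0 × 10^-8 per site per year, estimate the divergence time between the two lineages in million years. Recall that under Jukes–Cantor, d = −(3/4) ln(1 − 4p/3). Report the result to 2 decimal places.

7.06

p = 227/572 ≈ 0.396853.
d = −(3/4) ln(1 − 4p/3) = −0.75 ln(1 − 0.529137) = −0.75 ln(0.470863)
  = −0.75 × (-0.753188) = 0.564891 substitutions/site.
Under a molecular clock d = 2μt, so t = d/(2μ) = 0.564891 / (2 × 4.0 × 10^-8) = 7.06 million years.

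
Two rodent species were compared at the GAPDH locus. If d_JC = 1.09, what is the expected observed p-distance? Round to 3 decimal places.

p = (3/4)(1 − e^(−4d/3)) = 0.75 × (1 − e^(-1.453333)) = 0.75 × (1 − 0.233790) = 0.574658.

0.575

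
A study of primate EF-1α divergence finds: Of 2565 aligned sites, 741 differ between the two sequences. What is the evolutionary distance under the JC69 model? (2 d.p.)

p = 741/2565 ≈ 0.288889.
d = −(3/4) ln(1 − 4p/3) = −0.75 ln(1 − 0.385185) = −0.75 ln(0.614815)
  = −0.75 × (-0.486434) = 0.364826 substitutions/site.

0.36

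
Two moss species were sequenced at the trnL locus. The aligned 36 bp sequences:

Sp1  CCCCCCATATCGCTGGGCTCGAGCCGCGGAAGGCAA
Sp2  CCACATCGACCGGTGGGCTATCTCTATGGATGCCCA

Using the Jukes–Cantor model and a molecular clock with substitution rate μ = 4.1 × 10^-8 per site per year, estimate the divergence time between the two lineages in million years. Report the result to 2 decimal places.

9.08

The sequences differ at 17 of 36 sites, so p = 17/36 ≈ 0.472222.
d = −(3/4) ln(1 − 4p/3) = −0.75 ln(1 − 0.629629) = −0.75 ln(0.370371)
  = −0.75 × (-0.993250) = 0.744938 substitutions/site.
Under a molecular clock d = 2μt, so t = d/(2μ) = 0.744938 / (2 × 4.1 × 10^-8) = 9.08 million years.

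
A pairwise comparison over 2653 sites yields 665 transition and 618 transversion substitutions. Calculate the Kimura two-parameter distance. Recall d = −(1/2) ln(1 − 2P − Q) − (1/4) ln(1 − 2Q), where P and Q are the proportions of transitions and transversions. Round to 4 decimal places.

P = 665/2653 ≈ 0.25066 and Q = 618/2653 ≈ 0.232944.
Under the Kimura two-parameter model, d = −½ ln(1 − 2P − Q) − ¼ ln(1 − 2Q).
1 − 2P − Q = 0.265736, giving −½ ln(0.265736) = 0.662626.
1 − 2Q = 0.534112, giving −¼ ln(0.534112) = 0.156787.
d = 0.662626 + 0.156787 = 0.819413.

0.8194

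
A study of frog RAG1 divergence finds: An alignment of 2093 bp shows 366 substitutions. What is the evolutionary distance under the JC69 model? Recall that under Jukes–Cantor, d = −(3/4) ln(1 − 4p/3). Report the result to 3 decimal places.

0.199

p = 366/2093 ≈ 0.174869.
d = −(3/4) ln(1 − 4p/3) = −0.75 ln(1 − 0.233159) = −0.75 ln(0.766841)
  = −0.75 × (-0.265476) = 0.199107 substitutions/site.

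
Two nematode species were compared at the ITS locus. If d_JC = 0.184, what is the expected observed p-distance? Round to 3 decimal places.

0.163

p = (3/4)(1 − e^(−4d/3)) = 0.75 × (1 − e^(-0.245333)) = 0.75 × (1 − 0.782444) = 0.163167.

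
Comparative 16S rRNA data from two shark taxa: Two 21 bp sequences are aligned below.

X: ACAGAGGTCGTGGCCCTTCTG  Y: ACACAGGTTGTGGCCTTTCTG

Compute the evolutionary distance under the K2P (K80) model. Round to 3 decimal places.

0.161

Of 21 sites, 2 differences are transitions and 1 are transversions, so P = 2/21 ≈ 0.095238 and Q = 1/21 ≈ 0.047619.
Under the Kimura two-parameter model, d = −½ ln(1 − 2P − Q) − ¼ ln(1 − 2Q).
1 − 2P − Q = 0.761905, giving −½ ln(0.761905) = 0.135967.
1 − 2Q = 0.904762, giving −¼ ln(0.904762) = 0.025021.
d = 0.135967 + 0.025021 = 0.160988.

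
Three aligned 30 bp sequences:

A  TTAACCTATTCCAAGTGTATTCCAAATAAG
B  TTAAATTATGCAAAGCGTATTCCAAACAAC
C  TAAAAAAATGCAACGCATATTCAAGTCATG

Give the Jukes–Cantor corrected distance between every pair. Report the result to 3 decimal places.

d(A,B) = 0.280, d(A,C) = 0.730, d(B,C) = 0.441

A–B: 7/30 sites differ → p ≈ 0.233333, d = −0.75 ln(1 − 0.311111) = 0.279506 ≈ 0.280.
A–C: 14/30 sites differ → p ≈ 0.466667, d = −0.75 ln(1 − 0.622223) = 0.730088 ≈ 0.730.
B–C: 10/30 sites differ → p ≈ 0.333333, d = −0.75 ln(1 − 0.444444) = 0.440839 ≈ 0.441.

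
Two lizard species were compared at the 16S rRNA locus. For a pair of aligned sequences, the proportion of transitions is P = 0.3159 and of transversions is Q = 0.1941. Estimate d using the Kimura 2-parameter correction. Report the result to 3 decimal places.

Under the Kimura two-parameter model, d = −½ ln(1 − 2P − Q) − ¼ ln(1 − 2Q).
1 − 2P − Q = 0.1741, giving −½ ln(0.1741) = 0.874063.
1 − 2Q = 0.6118, giving −¼ ln(0.6118) = 0.122837.
d = 0.874063 + 0.122837 = 0.996900.

0.997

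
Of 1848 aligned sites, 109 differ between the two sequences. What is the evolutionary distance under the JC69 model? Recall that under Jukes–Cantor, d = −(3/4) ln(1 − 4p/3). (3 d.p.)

p = 109/1848 ≈ 0.058983.
d = −(3/4) ln(1 − 4p/3) = −0.75 ln(1 − 0.078644) = −0.75 ln(0.921356)
  = −0.75 × (-0.081909) = 0.061432 substitutions/site.

0.061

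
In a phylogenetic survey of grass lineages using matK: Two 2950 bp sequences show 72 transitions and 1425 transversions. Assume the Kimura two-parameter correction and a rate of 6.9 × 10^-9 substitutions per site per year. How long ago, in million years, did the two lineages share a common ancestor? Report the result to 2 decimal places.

88.81

P = 72/2950 ≈ 0.024407 and Q = 1425/2950 ≈ 0.483051.
Under the Kimura two-parameter model, d = −½ ln(1 − 2P − Q) − ¼ ln(1 − 2Q).
1 − 2P − Q = 0.468135, giving −½ ln(0.468135) = 0.379499.
1 − 2Q = 0.033898, giving −¼ ln(0.033898) = 0.846100.
d = 0.379499 + 0.846100 = 1.225599.
Under a molecular clock d = 2μt, so t = d/(2μ) = 1.225599 / (2 × 6.9 × 10^-9) = 88.81 million years.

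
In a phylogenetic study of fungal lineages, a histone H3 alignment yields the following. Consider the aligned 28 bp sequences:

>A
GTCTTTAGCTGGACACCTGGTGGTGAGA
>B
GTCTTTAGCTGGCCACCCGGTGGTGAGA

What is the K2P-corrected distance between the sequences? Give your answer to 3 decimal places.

Of 28 sites, 1 differences are transitions and 1 are transversions, so P = 1/28 ≈ 0.035714 and Q = 1/28 ≈ 0.035714.
Under the Kimura two-parameter model, d = −½ ln(1 − 2P − Q) − ¼ ln(1 − 2Q).
1 − 2P − Q = 0.892858, giving −½ ln(0.892858) = 0.056664.
1 − 2Q = 0.928572, giving −¼ ln(0.928572) = 0.018527.
d = 0.056664 + 0.018527 = 0.075191.

0.075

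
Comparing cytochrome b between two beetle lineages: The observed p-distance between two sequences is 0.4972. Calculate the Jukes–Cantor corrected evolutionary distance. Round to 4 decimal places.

0.8156

d = −(3/4) ln(1 − 4p/3) = −0.75 ln(1 − 0.662933) = −0.75 ln(0.337067)
  = −0.75 × (-1.087474) = 0.815606 substitutions/site.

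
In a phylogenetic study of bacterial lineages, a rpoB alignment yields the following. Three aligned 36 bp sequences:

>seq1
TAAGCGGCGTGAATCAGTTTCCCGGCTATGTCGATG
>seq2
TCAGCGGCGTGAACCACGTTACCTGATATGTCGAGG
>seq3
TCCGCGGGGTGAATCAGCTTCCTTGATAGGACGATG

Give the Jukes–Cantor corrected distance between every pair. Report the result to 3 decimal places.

seq1–seq2: 8/36 sites differ → p ≈ 0.222222, d = −0.75 ln(1 − 0.296296) = 0.263548 ≈ 0.264.
seq1–seq3: 9/36 sites differ → p = 0.25, d = −0.75 ln(1 − 0.333333) = 0.304098 ≈ 0.304.
seq2–seq3: 10/36 sites differ → p ≈ 0.277778, d = −0.75 ln(1 − 0.370371) = 0.346968 ≈ 0.347.

d(seq1,seq2) = 0.264, d(seq1,seq3) = 0.304, d(seq2,seq3) = 0.347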